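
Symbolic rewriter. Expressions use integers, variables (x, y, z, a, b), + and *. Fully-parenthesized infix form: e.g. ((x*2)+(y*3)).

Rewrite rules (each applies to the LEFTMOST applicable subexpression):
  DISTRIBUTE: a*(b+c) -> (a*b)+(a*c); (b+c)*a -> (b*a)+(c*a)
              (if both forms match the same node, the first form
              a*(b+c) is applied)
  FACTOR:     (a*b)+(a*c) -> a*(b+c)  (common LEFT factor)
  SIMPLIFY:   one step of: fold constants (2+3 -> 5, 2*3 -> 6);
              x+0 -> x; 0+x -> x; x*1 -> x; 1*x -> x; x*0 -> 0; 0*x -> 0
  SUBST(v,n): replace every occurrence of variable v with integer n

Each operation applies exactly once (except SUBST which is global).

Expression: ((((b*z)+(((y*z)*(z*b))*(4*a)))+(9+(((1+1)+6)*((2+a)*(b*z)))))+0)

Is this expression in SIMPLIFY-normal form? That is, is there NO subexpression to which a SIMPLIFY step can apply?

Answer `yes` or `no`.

Expression: ((((b*z)+(((y*z)*(z*b))*(4*a)))+(9+(((1+1)+6)*((2+a)*(b*z)))))+0)
Scanning for simplifiable subexpressions (pre-order)...
  at root: ((((b*z)+(((y*z)*(z*b))*(4*a)))+(9+(((1+1)+6)*((2+a)*(b*z)))))+0) (SIMPLIFIABLE)
  at L: (((b*z)+(((y*z)*(z*b))*(4*a)))+(9+(((1+1)+6)*((2+a)*(b*z))))) (not simplifiable)
  at LL: ((b*z)+(((y*z)*(z*b))*(4*a))) (not simplifiable)
  at LLL: (b*z) (not simplifiable)
  at LLR: (((y*z)*(z*b))*(4*a)) (not simplifiable)
  at LLRL: ((y*z)*(z*b)) (not simplifiable)
  at LLRLL: (y*z) (not simplifiable)
  at LLRLR: (z*b) (not simplifiable)
  at LLRR: (4*a) (not simplifiable)
  at LR: (9+(((1+1)+6)*((2+a)*(b*z)))) (not simplifiable)
  at LRR: (((1+1)+6)*((2+a)*(b*z))) (not simplifiable)
  at LRRL: ((1+1)+6) (not simplifiable)
  at LRRLL: (1+1) (SIMPLIFIABLE)
  at LRRR: ((2+a)*(b*z)) (not simplifiable)
  at LRRRL: (2+a) (not simplifiable)
  at LRRRR: (b*z) (not simplifiable)
Found simplifiable subexpr at path root: ((((b*z)+(((y*z)*(z*b))*(4*a)))+(9+(((1+1)+6)*((2+a)*(b*z)))))+0)
One SIMPLIFY step would give: (((b*z)+(((y*z)*(z*b))*(4*a)))+(9+(((1+1)+6)*((2+a)*(b*z)))))
-> NOT in normal form.

Answer: no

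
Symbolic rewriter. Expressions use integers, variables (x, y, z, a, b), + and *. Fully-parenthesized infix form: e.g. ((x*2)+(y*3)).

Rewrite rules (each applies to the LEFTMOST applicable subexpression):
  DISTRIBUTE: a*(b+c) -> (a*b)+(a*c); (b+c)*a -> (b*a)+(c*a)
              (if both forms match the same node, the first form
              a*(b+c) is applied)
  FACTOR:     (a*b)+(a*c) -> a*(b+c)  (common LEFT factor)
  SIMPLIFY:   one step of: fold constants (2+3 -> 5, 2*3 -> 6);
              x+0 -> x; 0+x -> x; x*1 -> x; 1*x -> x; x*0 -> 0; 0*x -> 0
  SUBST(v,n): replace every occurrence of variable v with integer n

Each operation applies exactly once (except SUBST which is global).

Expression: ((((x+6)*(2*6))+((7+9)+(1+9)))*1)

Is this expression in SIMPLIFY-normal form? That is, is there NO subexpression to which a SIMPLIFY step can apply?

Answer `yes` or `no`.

Expression: ((((x+6)*(2*6))+((7+9)+(1+9)))*1)
Scanning for simplifiable subexpressions (pre-order)...
  at root: ((((x+6)*(2*6))+((7+9)+(1+9)))*1) (SIMPLIFIABLE)
  at L: (((x+6)*(2*6))+((7+9)+(1+9))) (not simplifiable)
  at LL: ((x+6)*(2*6)) (not simplifiable)
  at LLL: (x+6) (not simplifiable)
  at LLR: (2*6) (SIMPLIFIABLE)
  at LR: ((7+9)+(1+9)) (not simplifiable)
  at LRL: (7+9) (SIMPLIFIABLE)
  at LRR: (1+9) (SIMPLIFIABLE)
Found simplifiable subexpr at path root: ((((x+6)*(2*6))+((7+9)+(1+9)))*1)
One SIMPLIFY step would give: (((x+6)*(2*6))+((7+9)+(1+9)))
-> NOT in normal form.

Answer: no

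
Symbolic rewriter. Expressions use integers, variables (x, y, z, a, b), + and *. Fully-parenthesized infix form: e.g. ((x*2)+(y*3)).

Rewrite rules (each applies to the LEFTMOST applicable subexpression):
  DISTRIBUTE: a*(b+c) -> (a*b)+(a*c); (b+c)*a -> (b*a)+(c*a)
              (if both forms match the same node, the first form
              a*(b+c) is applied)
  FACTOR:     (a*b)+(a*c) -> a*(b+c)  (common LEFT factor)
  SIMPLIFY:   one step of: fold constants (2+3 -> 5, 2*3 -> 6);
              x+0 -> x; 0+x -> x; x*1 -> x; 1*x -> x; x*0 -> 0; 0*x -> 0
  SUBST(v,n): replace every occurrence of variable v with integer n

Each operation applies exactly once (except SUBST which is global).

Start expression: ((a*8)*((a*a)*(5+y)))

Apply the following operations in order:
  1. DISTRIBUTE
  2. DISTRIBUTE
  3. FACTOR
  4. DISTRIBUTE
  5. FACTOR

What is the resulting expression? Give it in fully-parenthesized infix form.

Answer: ((a*8)*(((a*a)*5)+((a*a)*y)))

Derivation:
Start: ((a*8)*((a*a)*(5+y)))
Apply DISTRIBUTE at R (target: ((a*a)*(5+y))): ((a*8)*((a*a)*(5+y))) -> ((a*8)*(((a*a)*5)+((a*a)*y)))
Apply DISTRIBUTE at root (target: ((a*8)*(((a*a)*5)+((a*a)*y)))): ((a*8)*(((a*a)*5)+((a*a)*y))) -> (((a*8)*((a*a)*5))+((a*8)*((a*a)*y)))
Apply FACTOR at root (target: (((a*8)*((a*a)*5))+((a*8)*((a*a)*y)))): (((a*8)*((a*a)*5))+((a*8)*((a*a)*y))) -> ((a*8)*(((a*a)*5)+((a*a)*y)))
Apply DISTRIBUTE at root (target: ((a*8)*(((a*a)*5)+((a*a)*y)))): ((a*8)*(((a*a)*5)+((a*a)*y))) -> (((a*8)*((a*a)*5))+((a*8)*((a*a)*y)))
Apply FACTOR at root (target: (((a*8)*((a*a)*5))+((a*8)*((a*a)*y)))): (((a*8)*((a*a)*5))+((a*8)*((a*a)*y))) -> ((a*8)*(((a*a)*5)+((a*a)*y)))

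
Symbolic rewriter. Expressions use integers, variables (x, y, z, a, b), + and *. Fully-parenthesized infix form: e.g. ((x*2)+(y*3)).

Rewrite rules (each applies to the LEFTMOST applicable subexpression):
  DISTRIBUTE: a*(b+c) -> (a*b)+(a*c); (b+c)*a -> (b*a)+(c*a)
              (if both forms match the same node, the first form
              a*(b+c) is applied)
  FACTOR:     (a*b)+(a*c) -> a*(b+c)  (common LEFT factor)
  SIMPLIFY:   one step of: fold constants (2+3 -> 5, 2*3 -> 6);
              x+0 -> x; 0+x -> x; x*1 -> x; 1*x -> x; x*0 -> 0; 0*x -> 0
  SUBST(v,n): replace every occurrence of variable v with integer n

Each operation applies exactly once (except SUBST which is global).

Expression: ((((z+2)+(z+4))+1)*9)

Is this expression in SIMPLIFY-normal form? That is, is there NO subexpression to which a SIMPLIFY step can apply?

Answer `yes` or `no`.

Answer: yes

Derivation:
Expression: ((((z+2)+(z+4))+1)*9)
Scanning for simplifiable subexpressions (pre-order)...
  at root: ((((z+2)+(z+4))+1)*9) (not simplifiable)
  at L: (((z+2)+(z+4))+1) (not simplifiable)
  at LL: ((z+2)+(z+4)) (not simplifiable)
  at LLL: (z+2) (not simplifiable)
  at LLR: (z+4) (not simplifiable)
Result: no simplifiable subexpression found -> normal form.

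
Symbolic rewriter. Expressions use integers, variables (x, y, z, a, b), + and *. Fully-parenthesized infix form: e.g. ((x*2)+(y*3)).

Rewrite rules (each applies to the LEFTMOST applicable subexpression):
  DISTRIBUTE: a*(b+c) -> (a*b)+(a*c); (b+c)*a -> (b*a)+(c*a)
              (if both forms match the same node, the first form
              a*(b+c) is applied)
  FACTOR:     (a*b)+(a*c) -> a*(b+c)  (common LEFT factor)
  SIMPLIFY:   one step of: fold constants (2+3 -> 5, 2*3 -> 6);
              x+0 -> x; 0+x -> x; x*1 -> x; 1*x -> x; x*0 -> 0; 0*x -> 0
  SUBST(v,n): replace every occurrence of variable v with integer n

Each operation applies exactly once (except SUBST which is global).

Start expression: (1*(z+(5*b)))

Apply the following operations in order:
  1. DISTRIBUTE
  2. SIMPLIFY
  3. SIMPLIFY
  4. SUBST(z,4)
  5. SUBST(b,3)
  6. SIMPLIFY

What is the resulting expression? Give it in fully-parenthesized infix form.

Answer: (4+15)

Derivation:
Start: (1*(z+(5*b)))
Apply DISTRIBUTE at root (target: (1*(z+(5*b)))): (1*(z+(5*b))) -> ((1*z)+(1*(5*b)))
Apply SIMPLIFY at L (target: (1*z)): ((1*z)+(1*(5*b))) -> (z+(1*(5*b)))
Apply SIMPLIFY at R (target: (1*(5*b))): (z+(1*(5*b))) -> (z+(5*b))
Apply SUBST(z,4): (z+(5*b)) -> (4+(5*b))
Apply SUBST(b,3): (4+(5*b)) -> (4+(5*3))
Apply SIMPLIFY at R (target: (5*3)): (4+(5*3)) -> (4+15)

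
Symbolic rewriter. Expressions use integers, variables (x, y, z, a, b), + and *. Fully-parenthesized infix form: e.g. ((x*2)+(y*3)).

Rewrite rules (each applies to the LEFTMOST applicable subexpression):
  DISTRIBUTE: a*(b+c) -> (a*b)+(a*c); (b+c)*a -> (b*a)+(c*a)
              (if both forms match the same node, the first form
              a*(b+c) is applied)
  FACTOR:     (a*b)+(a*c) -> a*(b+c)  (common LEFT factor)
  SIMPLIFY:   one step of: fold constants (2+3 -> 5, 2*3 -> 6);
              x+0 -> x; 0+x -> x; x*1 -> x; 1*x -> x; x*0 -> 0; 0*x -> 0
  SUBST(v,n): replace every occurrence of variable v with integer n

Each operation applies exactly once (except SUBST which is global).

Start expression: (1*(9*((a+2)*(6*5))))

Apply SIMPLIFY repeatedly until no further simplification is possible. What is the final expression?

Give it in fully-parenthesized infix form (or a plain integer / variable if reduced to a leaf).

Start: (1*(9*((a+2)*(6*5))))
Step 1: at root: (1*(9*((a+2)*(6*5)))) -> (9*((a+2)*(6*5))); overall: (1*(9*((a+2)*(6*5)))) -> (9*((a+2)*(6*5)))
Step 2: at RR: (6*5) -> 30; overall: (9*((a+2)*(6*5))) -> (9*((a+2)*30))
Fixed point: (9*((a+2)*30))

Answer: (9*((a+2)*30))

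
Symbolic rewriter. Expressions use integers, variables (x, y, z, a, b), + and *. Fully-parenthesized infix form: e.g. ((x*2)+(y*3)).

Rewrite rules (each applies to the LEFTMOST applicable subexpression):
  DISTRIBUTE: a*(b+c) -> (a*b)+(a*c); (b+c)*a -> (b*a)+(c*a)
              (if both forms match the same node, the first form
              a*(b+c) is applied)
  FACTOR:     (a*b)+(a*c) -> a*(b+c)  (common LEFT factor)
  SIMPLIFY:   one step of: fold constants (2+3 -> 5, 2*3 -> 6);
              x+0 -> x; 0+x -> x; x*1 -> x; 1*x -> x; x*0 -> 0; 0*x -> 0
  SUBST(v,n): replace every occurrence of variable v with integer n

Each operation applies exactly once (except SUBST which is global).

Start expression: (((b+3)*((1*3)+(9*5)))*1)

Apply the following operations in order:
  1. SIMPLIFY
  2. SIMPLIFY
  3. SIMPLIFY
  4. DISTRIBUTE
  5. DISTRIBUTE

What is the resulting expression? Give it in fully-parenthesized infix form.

Answer: (((b*3)+(3*3))+((b+3)*45))

Derivation:
Start: (((b+3)*((1*3)+(9*5)))*1)
Apply SIMPLIFY at root (target: (((b+3)*((1*3)+(9*5)))*1)): (((b+3)*((1*3)+(9*5)))*1) -> ((b+3)*((1*3)+(9*5)))
Apply SIMPLIFY at RL (target: (1*3)): ((b+3)*((1*3)+(9*5))) -> ((b+3)*(3+(9*5)))
Apply SIMPLIFY at RR (target: (9*5)): ((b+3)*(3+(9*5))) -> ((b+3)*(3+45))
Apply DISTRIBUTE at root (target: ((b+3)*(3+45))): ((b+3)*(3+45)) -> (((b+3)*3)+((b+3)*45))
Apply DISTRIBUTE at L (target: ((b+3)*3)): (((b+3)*3)+((b+3)*45)) -> (((b*3)+(3*3))+((b+3)*45))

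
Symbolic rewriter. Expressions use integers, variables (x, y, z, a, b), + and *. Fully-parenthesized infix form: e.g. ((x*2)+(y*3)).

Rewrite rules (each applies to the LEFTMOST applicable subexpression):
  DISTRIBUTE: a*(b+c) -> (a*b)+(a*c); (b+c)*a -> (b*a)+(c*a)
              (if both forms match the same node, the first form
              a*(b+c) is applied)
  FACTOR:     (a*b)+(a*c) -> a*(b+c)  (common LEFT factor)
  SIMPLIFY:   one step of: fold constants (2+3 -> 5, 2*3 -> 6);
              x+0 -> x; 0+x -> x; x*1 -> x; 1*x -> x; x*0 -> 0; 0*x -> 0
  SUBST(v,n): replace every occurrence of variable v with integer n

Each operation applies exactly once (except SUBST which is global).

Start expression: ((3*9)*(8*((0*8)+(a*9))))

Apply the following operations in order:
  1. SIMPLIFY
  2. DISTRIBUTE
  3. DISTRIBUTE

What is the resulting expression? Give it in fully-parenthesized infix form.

Start: ((3*9)*(8*((0*8)+(a*9))))
Apply SIMPLIFY at L (target: (3*9)): ((3*9)*(8*((0*8)+(a*9)))) -> (27*(8*((0*8)+(a*9))))
Apply DISTRIBUTE at R (target: (8*((0*8)+(a*9)))): (27*(8*((0*8)+(a*9)))) -> (27*((8*(0*8))+(8*(a*9))))
Apply DISTRIBUTE at root (target: (27*((8*(0*8))+(8*(a*9))))): (27*((8*(0*8))+(8*(a*9)))) -> ((27*(8*(0*8)))+(27*(8*(a*9))))

Answer: ((27*(8*(0*8)))+(27*(8*(a*9))))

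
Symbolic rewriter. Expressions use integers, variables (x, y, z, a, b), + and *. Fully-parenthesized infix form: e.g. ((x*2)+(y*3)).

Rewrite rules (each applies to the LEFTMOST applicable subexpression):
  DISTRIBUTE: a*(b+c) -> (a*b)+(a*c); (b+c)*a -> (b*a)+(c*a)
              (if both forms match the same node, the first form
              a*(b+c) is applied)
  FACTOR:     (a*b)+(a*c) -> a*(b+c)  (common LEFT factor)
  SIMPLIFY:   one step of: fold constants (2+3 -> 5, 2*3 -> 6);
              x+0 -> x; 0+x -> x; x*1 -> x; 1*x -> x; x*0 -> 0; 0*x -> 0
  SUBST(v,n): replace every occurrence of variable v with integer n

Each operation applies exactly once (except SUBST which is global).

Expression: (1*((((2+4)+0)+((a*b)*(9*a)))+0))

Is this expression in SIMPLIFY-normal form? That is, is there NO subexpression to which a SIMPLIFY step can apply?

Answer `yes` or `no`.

Answer: no

Derivation:
Expression: (1*((((2+4)+0)+((a*b)*(9*a)))+0))
Scanning for simplifiable subexpressions (pre-order)...
  at root: (1*((((2+4)+0)+((a*b)*(9*a)))+0)) (SIMPLIFIABLE)
  at R: ((((2+4)+0)+((a*b)*(9*a)))+0) (SIMPLIFIABLE)
  at RL: (((2+4)+0)+((a*b)*(9*a))) (not simplifiable)
  at RLL: ((2+4)+0) (SIMPLIFIABLE)
  at RLLL: (2+4) (SIMPLIFIABLE)
  at RLR: ((a*b)*(9*a)) (not simplifiable)
  at RLRL: (a*b) (not simplifiable)
  at RLRR: (9*a) (not simplifiable)
Found simplifiable subexpr at path root: (1*((((2+4)+0)+((a*b)*(9*a)))+0))
One SIMPLIFY step would give: ((((2+4)+0)+((a*b)*(9*a)))+0)
-> NOT in normal form.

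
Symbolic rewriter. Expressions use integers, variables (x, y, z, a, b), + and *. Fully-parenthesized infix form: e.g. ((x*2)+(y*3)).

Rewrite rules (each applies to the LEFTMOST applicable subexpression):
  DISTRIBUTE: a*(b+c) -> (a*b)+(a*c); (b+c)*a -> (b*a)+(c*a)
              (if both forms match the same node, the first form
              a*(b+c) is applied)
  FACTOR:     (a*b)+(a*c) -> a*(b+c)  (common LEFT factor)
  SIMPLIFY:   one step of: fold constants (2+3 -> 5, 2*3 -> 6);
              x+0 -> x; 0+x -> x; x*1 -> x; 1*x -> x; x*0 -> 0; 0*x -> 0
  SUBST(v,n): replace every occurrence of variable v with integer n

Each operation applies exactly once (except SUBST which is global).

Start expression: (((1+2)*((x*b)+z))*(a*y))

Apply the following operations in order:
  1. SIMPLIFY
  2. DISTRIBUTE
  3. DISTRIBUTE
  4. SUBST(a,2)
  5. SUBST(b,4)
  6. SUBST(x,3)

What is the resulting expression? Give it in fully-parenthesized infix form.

Answer: (((3*(3*4))*(2*y))+((3*z)*(2*y)))

Derivation:
Start: (((1+2)*((x*b)+z))*(a*y))
Apply SIMPLIFY at LL (target: (1+2)): (((1+2)*((x*b)+z))*(a*y)) -> ((3*((x*b)+z))*(a*y))
Apply DISTRIBUTE at L (target: (3*((x*b)+z))): ((3*((x*b)+z))*(a*y)) -> (((3*(x*b))+(3*z))*(a*y))
Apply DISTRIBUTE at root (target: (((3*(x*b))+(3*z))*(a*y))): (((3*(x*b))+(3*z))*(a*y)) -> (((3*(x*b))*(a*y))+((3*z)*(a*y)))
Apply SUBST(a,2): (((3*(x*b))*(a*y))+((3*z)*(a*y))) -> (((3*(x*b))*(2*y))+((3*z)*(2*y)))
Apply SUBST(b,4): (((3*(x*b))*(2*y))+((3*z)*(2*y))) -> (((3*(x*4))*(2*y))+((3*z)*(2*y)))
Apply SUBST(x,3): (((3*(x*4))*(2*y))+((3*z)*(2*y))) -> (((3*(3*4))*(2*y))+((3*z)*(2*y)))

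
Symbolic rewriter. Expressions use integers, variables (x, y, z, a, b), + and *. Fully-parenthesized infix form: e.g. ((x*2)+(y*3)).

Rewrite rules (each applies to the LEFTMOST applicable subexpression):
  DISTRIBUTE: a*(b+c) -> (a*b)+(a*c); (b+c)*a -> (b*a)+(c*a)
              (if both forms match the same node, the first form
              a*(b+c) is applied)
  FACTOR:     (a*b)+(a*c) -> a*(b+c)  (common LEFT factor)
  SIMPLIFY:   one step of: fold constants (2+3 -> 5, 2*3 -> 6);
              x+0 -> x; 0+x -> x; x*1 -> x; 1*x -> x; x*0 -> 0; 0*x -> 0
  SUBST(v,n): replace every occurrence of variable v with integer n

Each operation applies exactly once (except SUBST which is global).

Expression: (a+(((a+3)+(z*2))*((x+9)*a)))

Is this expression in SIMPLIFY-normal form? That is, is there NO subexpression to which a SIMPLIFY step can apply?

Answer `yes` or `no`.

Expression: (a+(((a+3)+(z*2))*((x+9)*a)))
Scanning for simplifiable subexpressions (pre-order)...
  at root: (a+(((a+3)+(z*2))*((x+9)*a))) (not simplifiable)
  at R: (((a+3)+(z*2))*((x+9)*a)) (not simplifiable)
  at RL: ((a+3)+(z*2)) (not simplifiable)
  at RLL: (a+3) (not simplifiable)
  at RLR: (z*2) (not simplifiable)
  at RR: ((x+9)*a) (not simplifiable)
  at RRL: (x+9) (not simplifiable)
Result: no simplifiable subexpression found -> normal form.

Answer: yes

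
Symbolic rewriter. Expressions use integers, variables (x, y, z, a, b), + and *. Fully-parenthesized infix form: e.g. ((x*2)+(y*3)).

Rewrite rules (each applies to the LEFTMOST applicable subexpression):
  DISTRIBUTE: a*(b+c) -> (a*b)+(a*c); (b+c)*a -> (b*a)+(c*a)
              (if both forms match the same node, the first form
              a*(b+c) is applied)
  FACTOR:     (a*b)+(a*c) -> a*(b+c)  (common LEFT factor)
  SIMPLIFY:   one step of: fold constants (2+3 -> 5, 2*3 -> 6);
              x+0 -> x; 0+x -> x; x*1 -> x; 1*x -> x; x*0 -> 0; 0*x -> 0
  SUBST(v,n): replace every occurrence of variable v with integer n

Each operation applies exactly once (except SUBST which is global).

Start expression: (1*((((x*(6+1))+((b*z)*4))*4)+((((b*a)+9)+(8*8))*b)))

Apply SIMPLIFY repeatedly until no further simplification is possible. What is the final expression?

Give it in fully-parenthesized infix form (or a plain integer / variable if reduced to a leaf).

Start: (1*((((x*(6+1))+((b*z)*4))*4)+((((b*a)+9)+(8*8))*b)))
Step 1: at root: (1*((((x*(6+1))+((b*z)*4))*4)+((((b*a)+9)+(8*8))*b))) -> ((((x*(6+1))+((b*z)*4))*4)+((((b*a)+9)+(8*8))*b)); overall: (1*((((x*(6+1))+((b*z)*4))*4)+((((b*a)+9)+(8*8))*b))) -> ((((x*(6+1))+((b*z)*4))*4)+((((b*a)+9)+(8*8))*b))
Step 2: at LLLR: (6+1) -> 7; overall: ((((x*(6+1))+((b*z)*4))*4)+((((b*a)+9)+(8*8))*b)) -> ((((x*7)+((b*z)*4))*4)+((((b*a)+9)+(8*8))*b))
Step 3: at RLR: (8*8) -> 64; overall: ((((x*7)+((b*z)*4))*4)+((((b*a)+9)+(8*8))*b)) -> ((((x*7)+((b*z)*4))*4)+((((b*a)+9)+64)*b))
Fixed point: ((((x*7)+((b*z)*4))*4)+((((b*a)+9)+64)*b))

Answer: ((((x*7)+((b*z)*4))*4)+((((b*a)+9)+64)*b))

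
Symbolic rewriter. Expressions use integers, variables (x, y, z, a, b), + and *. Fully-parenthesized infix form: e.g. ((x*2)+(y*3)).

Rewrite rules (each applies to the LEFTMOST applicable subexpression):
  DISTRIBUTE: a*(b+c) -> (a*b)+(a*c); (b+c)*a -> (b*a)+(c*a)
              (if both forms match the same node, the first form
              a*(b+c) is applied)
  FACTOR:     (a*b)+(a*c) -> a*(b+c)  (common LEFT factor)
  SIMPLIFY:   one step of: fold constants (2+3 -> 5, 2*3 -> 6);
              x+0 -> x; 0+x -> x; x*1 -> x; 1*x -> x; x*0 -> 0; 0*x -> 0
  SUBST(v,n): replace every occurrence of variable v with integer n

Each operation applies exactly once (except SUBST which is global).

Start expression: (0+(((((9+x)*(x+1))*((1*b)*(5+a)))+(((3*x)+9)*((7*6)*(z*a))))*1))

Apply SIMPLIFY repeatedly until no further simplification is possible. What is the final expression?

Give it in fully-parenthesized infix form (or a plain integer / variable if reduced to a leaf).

Start: (0+(((((9+x)*(x+1))*((1*b)*(5+a)))+(((3*x)+9)*((7*6)*(z*a))))*1))
Step 1: at root: (0+(((((9+x)*(x+1))*((1*b)*(5+a)))+(((3*x)+9)*((7*6)*(z*a))))*1)) -> (((((9+x)*(x+1))*((1*b)*(5+a)))+(((3*x)+9)*((7*6)*(z*a))))*1); overall: (0+(((((9+x)*(x+1))*((1*b)*(5+a)))+(((3*x)+9)*((7*6)*(z*a))))*1)) -> (((((9+x)*(x+1))*((1*b)*(5+a)))+(((3*x)+9)*((7*6)*(z*a))))*1)
Step 2: at root: (((((9+x)*(x+1))*((1*b)*(5+a)))+(((3*x)+9)*((7*6)*(z*a))))*1) -> ((((9+x)*(x+1))*((1*b)*(5+a)))+(((3*x)+9)*((7*6)*(z*a)))); overall: (((((9+x)*(x+1))*((1*b)*(5+a)))+(((3*x)+9)*((7*6)*(z*a))))*1) -> ((((9+x)*(x+1))*((1*b)*(5+a)))+(((3*x)+9)*((7*6)*(z*a))))
Step 3: at LRL: (1*b) -> b; overall: ((((9+x)*(x+1))*((1*b)*(5+a)))+(((3*x)+9)*((7*6)*(z*a)))) -> ((((9+x)*(x+1))*(b*(5+a)))+(((3*x)+9)*((7*6)*(z*a))))
Step 4: at RRL: (7*6) -> 42; overall: ((((9+x)*(x+1))*(b*(5+a)))+(((3*x)+9)*((7*6)*(z*a)))) -> ((((9+x)*(x+1))*(b*(5+a)))+(((3*x)+9)*(42*(z*a))))
Fixed point: ((((9+x)*(x+1))*(b*(5+a)))+(((3*x)+9)*(42*(z*a))))

Answer: ((((9+x)*(x+1))*(b*(5+a)))+(((3*x)+9)*(42*(z*a))))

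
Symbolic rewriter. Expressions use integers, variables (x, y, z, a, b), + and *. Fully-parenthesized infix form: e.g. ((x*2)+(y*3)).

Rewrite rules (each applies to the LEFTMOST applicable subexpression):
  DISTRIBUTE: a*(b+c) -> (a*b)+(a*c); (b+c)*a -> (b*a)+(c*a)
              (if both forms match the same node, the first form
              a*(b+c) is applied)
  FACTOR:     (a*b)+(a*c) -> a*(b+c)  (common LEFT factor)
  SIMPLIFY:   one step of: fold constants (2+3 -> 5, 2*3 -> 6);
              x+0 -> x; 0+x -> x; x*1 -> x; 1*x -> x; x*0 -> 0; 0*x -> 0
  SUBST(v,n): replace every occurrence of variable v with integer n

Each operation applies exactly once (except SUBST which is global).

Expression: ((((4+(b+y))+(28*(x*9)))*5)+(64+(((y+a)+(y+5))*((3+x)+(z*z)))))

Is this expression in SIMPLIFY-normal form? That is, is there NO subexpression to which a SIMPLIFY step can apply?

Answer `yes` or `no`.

Answer: yes

Derivation:
Expression: ((((4+(b+y))+(28*(x*9)))*5)+(64+(((y+a)+(y+5))*((3+x)+(z*z)))))
Scanning for simplifiable subexpressions (pre-order)...
  at root: ((((4+(b+y))+(28*(x*9)))*5)+(64+(((y+a)+(y+5))*((3+x)+(z*z))))) (not simplifiable)
  at L: (((4+(b+y))+(28*(x*9)))*5) (not simplifiable)
  at LL: ((4+(b+y))+(28*(x*9))) (not simplifiable)
  at LLL: (4+(b+y)) (not simplifiable)
  at LLLR: (b+y) (not simplifiable)
  at LLR: (28*(x*9)) (not simplifiable)
  at LLRR: (x*9) (not simplifiable)
  at R: (64+(((y+a)+(y+5))*((3+x)+(z*z)))) (not simplifiable)
  at RR: (((y+a)+(y+5))*((3+x)+(z*z))) (not simplifiable)
  at RRL: ((y+a)+(y+5)) (not simplifiable)
  at RRLL: (y+a) (not simplifiable)
  at RRLR: (y+5) (not simplifiable)
  at RRR: ((3+x)+(z*z)) (not simplifiable)
  at RRRL: (3+x) (not simplifiable)
  at RRRR: (z*z) (not simplifiable)
Result: no simplifiable subexpression found -> normal form.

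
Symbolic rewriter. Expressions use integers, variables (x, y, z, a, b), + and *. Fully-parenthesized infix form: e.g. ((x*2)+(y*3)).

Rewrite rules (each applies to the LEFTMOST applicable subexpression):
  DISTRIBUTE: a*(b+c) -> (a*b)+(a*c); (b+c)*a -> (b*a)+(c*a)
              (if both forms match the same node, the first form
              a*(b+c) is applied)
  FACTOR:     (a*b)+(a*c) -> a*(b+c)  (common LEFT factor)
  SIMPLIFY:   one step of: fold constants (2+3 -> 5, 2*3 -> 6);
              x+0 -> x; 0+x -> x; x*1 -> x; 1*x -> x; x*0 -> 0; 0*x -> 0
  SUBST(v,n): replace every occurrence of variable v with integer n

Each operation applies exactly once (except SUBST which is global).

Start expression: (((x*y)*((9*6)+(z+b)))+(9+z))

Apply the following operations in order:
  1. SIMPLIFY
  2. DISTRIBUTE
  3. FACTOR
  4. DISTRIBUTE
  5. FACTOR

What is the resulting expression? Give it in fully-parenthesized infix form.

Answer: (((x*y)*(54+(z+b)))+(9+z))

Derivation:
Start: (((x*y)*((9*6)+(z+b)))+(9+z))
Apply SIMPLIFY at LRL (target: (9*6)): (((x*y)*((9*6)+(z+b)))+(9+z)) -> (((x*y)*(54+(z+b)))+(9+z))
Apply DISTRIBUTE at L (target: ((x*y)*(54+(z+b)))): (((x*y)*(54+(z+b)))+(9+z)) -> ((((x*y)*54)+((x*y)*(z+b)))+(9+z))
Apply FACTOR at L (target: (((x*y)*54)+((x*y)*(z+b)))): ((((x*y)*54)+((x*y)*(z+b)))+(9+z)) -> (((x*y)*(54+(z+b)))+(9+z))
Apply DISTRIBUTE at L (target: ((x*y)*(54+(z+b)))): (((x*y)*(54+(z+b)))+(9+z)) -> ((((x*y)*54)+((x*y)*(z+b)))+(9+z))
Apply FACTOR at L (target: (((x*y)*54)+((x*y)*(z+b)))): ((((x*y)*54)+((x*y)*(z+b)))+(9+z)) -> (((x*y)*(54+(z+b)))+(9+z))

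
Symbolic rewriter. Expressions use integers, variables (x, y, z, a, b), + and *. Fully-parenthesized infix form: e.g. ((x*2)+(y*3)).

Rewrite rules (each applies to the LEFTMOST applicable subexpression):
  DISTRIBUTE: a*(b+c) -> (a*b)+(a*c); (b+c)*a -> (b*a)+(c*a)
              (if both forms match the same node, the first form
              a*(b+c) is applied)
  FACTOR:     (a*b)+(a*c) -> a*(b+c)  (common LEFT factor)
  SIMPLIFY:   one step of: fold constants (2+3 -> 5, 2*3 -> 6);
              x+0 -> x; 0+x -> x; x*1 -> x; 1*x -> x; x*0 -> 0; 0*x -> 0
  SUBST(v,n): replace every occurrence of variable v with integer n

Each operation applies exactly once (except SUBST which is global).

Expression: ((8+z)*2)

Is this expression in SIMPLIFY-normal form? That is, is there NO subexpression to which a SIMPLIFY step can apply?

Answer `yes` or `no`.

Answer: yes

Derivation:
Expression: ((8+z)*2)
Scanning for simplifiable subexpressions (pre-order)...
  at root: ((8+z)*2) (not simplifiable)
  at L: (8+z) (not simplifiable)
Result: no simplifiable subexpression found -> normal form.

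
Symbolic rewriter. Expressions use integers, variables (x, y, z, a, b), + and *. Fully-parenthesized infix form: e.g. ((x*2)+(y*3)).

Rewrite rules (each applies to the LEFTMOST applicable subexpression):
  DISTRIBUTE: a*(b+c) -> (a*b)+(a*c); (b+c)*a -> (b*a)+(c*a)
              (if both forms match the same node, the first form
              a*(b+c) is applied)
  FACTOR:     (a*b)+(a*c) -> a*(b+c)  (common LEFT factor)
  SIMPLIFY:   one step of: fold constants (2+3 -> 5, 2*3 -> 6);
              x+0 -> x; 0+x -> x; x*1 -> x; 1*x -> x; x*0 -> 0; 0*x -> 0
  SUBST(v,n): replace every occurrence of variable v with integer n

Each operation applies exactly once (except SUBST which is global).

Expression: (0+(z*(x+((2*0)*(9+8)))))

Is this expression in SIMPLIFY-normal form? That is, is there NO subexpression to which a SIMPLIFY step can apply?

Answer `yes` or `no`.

Answer: no

Derivation:
Expression: (0+(z*(x+((2*0)*(9+8)))))
Scanning for simplifiable subexpressions (pre-order)...
  at root: (0+(z*(x+((2*0)*(9+8))))) (SIMPLIFIABLE)
  at R: (z*(x+((2*0)*(9+8)))) (not simplifiable)
  at RR: (x+((2*0)*(9+8))) (not simplifiable)
  at RRR: ((2*0)*(9+8)) (not simplifiable)
  at RRRL: (2*0) (SIMPLIFIABLE)
  at RRRR: (9+8) (SIMPLIFIABLE)
Found simplifiable subexpr at path root: (0+(z*(x+((2*0)*(9+8)))))
One SIMPLIFY step would give: (z*(x+((2*0)*(9+8))))
-> NOT in normal form.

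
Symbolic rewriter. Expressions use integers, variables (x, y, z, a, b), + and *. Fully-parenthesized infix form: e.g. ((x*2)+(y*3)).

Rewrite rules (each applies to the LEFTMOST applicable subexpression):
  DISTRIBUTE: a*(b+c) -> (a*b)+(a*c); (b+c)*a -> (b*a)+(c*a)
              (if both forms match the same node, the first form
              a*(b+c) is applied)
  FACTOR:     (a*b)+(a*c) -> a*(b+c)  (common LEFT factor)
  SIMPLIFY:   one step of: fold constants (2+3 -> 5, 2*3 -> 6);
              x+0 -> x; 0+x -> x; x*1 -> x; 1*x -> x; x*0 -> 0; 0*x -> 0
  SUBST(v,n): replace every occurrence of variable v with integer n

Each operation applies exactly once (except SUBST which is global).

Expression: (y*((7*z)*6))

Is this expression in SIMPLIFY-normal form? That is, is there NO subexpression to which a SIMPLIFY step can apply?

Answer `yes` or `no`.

Expression: (y*((7*z)*6))
Scanning for simplifiable subexpressions (pre-order)...
  at root: (y*((7*z)*6)) (not simplifiable)
  at R: ((7*z)*6) (not simplifiable)
  at RL: (7*z) (not simplifiable)
Result: no simplifiable subexpression found -> normal form.

Answer: yes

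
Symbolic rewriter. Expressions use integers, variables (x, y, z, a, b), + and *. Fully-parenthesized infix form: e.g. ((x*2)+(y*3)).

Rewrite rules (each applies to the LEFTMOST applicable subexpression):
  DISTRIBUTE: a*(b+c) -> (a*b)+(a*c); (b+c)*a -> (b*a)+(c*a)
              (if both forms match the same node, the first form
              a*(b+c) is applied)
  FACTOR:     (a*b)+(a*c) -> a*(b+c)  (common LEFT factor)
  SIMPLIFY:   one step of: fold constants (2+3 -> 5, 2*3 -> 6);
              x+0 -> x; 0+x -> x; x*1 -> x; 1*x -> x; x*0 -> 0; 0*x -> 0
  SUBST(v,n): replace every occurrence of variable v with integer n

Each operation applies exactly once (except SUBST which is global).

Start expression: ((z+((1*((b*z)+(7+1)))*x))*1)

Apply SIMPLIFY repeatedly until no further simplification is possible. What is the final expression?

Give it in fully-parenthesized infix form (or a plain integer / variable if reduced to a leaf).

Answer: (z+(((b*z)+8)*x))

Derivation:
Start: ((z+((1*((b*z)+(7+1)))*x))*1)
Step 1: at root: ((z+((1*((b*z)+(7+1)))*x))*1) -> (z+((1*((b*z)+(7+1)))*x)); overall: ((z+((1*((b*z)+(7+1)))*x))*1) -> (z+((1*((b*z)+(7+1)))*x))
Step 2: at RL: (1*((b*z)+(7+1))) -> ((b*z)+(7+1)); overall: (z+((1*((b*z)+(7+1)))*x)) -> (z+(((b*z)+(7+1))*x))
Step 3: at RLR: (7+1) -> 8; overall: (z+(((b*z)+(7+1))*x)) -> (z+(((b*z)+8)*x))
Fixed point: (z+(((b*z)+8)*x))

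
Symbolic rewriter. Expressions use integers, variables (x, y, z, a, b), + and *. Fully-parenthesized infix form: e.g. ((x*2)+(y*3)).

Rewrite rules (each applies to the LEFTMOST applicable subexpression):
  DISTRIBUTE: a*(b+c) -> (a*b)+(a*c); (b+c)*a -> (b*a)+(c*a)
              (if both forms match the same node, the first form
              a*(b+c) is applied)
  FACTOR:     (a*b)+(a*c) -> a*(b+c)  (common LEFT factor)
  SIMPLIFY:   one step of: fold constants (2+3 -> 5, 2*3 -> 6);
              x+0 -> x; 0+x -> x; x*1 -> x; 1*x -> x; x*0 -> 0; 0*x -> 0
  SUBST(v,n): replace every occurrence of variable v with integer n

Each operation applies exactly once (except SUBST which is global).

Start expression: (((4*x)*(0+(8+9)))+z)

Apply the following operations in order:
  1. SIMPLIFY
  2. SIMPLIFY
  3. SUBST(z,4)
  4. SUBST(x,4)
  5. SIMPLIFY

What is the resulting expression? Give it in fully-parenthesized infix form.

Answer: ((16*17)+4)

Derivation:
Start: (((4*x)*(0+(8+9)))+z)
Apply SIMPLIFY at LR (target: (0+(8+9))): (((4*x)*(0+(8+9)))+z) -> (((4*x)*(8+9))+z)
Apply SIMPLIFY at LR (target: (8+9)): (((4*x)*(8+9))+z) -> (((4*x)*17)+z)
Apply SUBST(z,4): (((4*x)*17)+z) -> (((4*x)*17)+4)
Apply SUBST(x,4): (((4*x)*17)+4) -> (((4*4)*17)+4)
Apply SIMPLIFY at LL (target: (4*4)): (((4*4)*17)+4) -> ((16*17)+4)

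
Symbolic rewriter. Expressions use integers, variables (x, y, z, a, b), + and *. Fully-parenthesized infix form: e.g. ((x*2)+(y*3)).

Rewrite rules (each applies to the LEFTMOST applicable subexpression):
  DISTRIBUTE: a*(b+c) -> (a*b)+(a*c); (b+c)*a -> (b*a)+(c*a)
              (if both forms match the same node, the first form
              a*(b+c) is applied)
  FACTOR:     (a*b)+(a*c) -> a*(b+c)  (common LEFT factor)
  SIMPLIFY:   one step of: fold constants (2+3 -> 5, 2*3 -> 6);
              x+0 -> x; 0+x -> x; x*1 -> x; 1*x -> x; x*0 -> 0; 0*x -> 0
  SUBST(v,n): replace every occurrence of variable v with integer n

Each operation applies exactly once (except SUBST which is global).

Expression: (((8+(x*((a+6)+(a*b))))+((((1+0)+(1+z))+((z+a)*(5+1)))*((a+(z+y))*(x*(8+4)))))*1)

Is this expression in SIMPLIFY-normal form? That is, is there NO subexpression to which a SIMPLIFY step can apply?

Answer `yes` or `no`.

Answer: no

Derivation:
Expression: (((8+(x*((a+6)+(a*b))))+((((1+0)+(1+z))+((z+a)*(5+1)))*((a+(z+y))*(x*(8+4)))))*1)
Scanning for simplifiable subexpressions (pre-order)...
  at root: (((8+(x*((a+6)+(a*b))))+((((1+0)+(1+z))+((z+a)*(5+1)))*((a+(z+y))*(x*(8+4)))))*1) (SIMPLIFIABLE)
  at L: ((8+(x*((a+6)+(a*b))))+((((1+0)+(1+z))+((z+a)*(5+1)))*((a+(z+y))*(x*(8+4))))) (not simplifiable)
  at LL: (8+(x*((a+6)+(a*b)))) (not simplifiable)
  at LLR: (x*((a+6)+(a*b))) (not simplifiable)
  at LLRR: ((a+6)+(a*b)) (not simplifiable)
  at LLRRL: (a+6) (not simplifiable)
  at LLRRR: (a*b) (not simplifiable)
  at LR: ((((1+0)+(1+z))+((z+a)*(5+1)))*((a+(z+y))*(x*(8+4)))) (not simplifiable)
  at LRL: (((1+0)+(1+z))+((z+a)*(5+1))) (not simplifiable)
  at LRLL: ((1+0)+(1+z)) (not simplifiable)
  at LRLLL: (1+0) (SIMPLIFIABLE)
  at LRLLR: (1+z) (not simplifiable)
  at LRLR: ((z+a)*(5+1)) (not simplifiable)
  at LRLRL: (z+a) (not simplifiable)
  at LRLRR: (5+1) (SIMPLIFIABLE)
  at LRR: ((a+(z+y))*(x*(8+4))) (not simplifiable)
  at LRRL: (a+(z+y)) (not simplifiable)
  at LRRLR: (z+y) (not simplifiable)
  at LRRR: (x*(8+4)) (not simplifiable)
  at LRRRR: (8+4) (SIMPLIFIABLE)
Found simplifiable subexpr at path root: (((8+(x*((a+6)+(a*b))))+((((1+0)+(1+z))+((z+a)*(5+1)))*((a+(z+y))*(x*(8+4)))))*1)
One SIMPLIFY step would give: ((8+(x*((a+6)+(a*b))))+((((1+0)+(1+z))+((z+a)*(5+1)))*((a+(z+y))*(x*(8+4)))))
-> NOT in normal form.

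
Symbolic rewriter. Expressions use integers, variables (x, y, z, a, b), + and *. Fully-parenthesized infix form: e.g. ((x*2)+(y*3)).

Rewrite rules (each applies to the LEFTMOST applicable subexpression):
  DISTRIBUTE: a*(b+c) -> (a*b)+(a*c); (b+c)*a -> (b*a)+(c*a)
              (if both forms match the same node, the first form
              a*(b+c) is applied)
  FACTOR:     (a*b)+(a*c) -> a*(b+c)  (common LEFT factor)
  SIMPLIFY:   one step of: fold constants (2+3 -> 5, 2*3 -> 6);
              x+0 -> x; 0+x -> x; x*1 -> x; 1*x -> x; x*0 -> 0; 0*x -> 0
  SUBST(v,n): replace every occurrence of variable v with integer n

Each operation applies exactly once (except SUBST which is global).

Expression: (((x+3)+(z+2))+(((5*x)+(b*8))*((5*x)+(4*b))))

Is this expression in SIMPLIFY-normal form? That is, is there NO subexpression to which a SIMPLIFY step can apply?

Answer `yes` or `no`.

Answer: yes

Derivation:
Expression: (((x+3)+(z+2))+(((5*x)+(b*8))*((5*x)+(4*b))))
Scanning for simplifiable subexpressions (pre-order)...
  at root: (((x+3)+(z+2))+(((5*x)+(b*8))*((5*x)+(4*b)))) (not simplifiable)
  at L: ((x+3)+(z+2)) (not simplifiable)
  at LL: (x+3) (not simplifiable)
  at LR: (z+2) (not simplifiable)
  at R: (((5*x)+(b*8))*((5*x)+(4*b))) (not simplifiable)
  at RL: ((5*x)+(b*8)) (not simplifiable)
  at RLL: (5*x) (not simplifiable)
  at RLR: (b*8) (not simplifiable)
  at RR: ((5*x)+(4*b)) (not simplifiable)
  at RRL: (5*x) (not simplifiable)
  at RRR: (4*b) (not simplifiable)
Result: no simplifiable subexpression found -> normal form.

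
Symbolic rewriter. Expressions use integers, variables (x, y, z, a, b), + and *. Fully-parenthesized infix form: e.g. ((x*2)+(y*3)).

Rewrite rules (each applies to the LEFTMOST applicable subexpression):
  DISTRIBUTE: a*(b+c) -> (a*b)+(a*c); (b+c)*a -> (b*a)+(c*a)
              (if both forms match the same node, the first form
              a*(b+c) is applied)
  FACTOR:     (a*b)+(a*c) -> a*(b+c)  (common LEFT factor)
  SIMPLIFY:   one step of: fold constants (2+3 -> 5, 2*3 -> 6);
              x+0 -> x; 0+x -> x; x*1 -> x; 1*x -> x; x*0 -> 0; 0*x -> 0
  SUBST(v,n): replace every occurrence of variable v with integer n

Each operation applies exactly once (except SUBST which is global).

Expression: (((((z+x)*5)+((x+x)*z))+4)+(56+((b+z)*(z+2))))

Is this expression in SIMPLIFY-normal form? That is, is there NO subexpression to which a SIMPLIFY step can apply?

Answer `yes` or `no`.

Expression: (((((z+x)*5)+((x+x)*z))+4)+(56+((b+z)*(z+2))))
Scanning for simplifiable subexpressions (pre-order)...
  at root: (((((z+x)*5)+((x+x)*z))+4)+(56+((b+z)*(z+2)))) (not simplifiable)
  at L: ((((z+x)*5)+((x+x)*z))+4) (not simplifiable)
  at LL: (((z+x)*5)+((x+x)*z)) (not simplifiable)
  at LLL: ((z+x)*5) (not simplifiable)
  at LLLL: (z+x) (not simplifiable)
  at LLR: ((x+x)*z) (not simplifiable)
  at LLRL: (x+x) (not simplifiable)
  at R: (56+((b+z)*(z+2))) (not simplifiable)
  at RR: ((b+z)*(z+2)) (not simplifiable)
  at RRL: (b+z) (not simplifiable)
  at RRR: (z+2) (not simplifiable)
Result: no simplifiable subexpression found -> normal form.

Answer: yes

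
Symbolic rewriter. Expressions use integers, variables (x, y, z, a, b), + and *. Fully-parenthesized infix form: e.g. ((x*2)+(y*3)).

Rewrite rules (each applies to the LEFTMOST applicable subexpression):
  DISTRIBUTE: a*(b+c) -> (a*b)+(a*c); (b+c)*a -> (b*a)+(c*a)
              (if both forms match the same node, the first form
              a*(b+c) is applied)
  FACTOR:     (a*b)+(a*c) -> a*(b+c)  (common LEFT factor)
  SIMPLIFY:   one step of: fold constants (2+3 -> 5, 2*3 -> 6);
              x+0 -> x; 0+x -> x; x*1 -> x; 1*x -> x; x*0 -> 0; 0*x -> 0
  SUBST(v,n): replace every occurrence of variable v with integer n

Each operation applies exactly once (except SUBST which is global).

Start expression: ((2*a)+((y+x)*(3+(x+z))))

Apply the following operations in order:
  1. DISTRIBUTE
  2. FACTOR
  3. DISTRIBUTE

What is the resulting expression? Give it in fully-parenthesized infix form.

Start: ((2*a)+((y+x)*(3+(x+z))))
Apply DISTRIBUTE at R (target: ((y+x)*(3+(x+z)))): ((2*a)+((y+x)*(3+(x+z)))) -> ((2*a)+(((y+x)*3)+((y+x)*(x+z))))
Apply FACTOR at R (target: (((y+x)*3)+((y+x)*(x+z)))): ((2*a)+(((y+x)*3)+((y+x)*(x+z)))) -> ((2*a)+((y+x)*(3+(x+z))))
Apply DISTRIBUTE at R (target: ((y+x)*(3+(x+z)))): ((2*a)+((y+x)*(3+(x+z)))) -> ((2*a)+(((y+x)*3)+((y+x)*(x+z))))

Answer: ((2*a)+(((y+x)*3)+((y+x)*(x+z))))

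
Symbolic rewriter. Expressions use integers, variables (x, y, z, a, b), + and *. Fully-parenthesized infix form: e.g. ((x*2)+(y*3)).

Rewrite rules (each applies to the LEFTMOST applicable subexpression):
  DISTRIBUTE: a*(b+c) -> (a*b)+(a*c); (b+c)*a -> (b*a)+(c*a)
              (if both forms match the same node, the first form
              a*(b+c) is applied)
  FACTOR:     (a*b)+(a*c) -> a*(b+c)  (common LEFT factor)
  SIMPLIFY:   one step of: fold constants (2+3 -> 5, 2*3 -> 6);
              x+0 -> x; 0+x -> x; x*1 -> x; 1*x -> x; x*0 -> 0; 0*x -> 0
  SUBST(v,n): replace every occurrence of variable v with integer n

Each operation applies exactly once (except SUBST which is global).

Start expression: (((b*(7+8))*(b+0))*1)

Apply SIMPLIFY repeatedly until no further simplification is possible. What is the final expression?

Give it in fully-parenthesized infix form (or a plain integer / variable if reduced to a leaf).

Answer: ((b*15)*b)

Derivation:
Start: (((b*(7+8))*(b+0))*1)
Step 1: at root: (((b*(7+8))*(b+0))*1) -> ((b*(7+8))*(b+0)); overall: (((b*(7+8))*(b+0))*1) -> ((b*(7+8))*(b+0))
Step 2: at LR: (7+8) -> 15; overall: ((b*(7+8))*(b+0)) -> ((b*15)*(b+0))
Step 3: at R: (b+0) -> b; overall: ((b*15)*(b+0)) -> ((b*15)*b)
Fixed point: ((b*15)*b)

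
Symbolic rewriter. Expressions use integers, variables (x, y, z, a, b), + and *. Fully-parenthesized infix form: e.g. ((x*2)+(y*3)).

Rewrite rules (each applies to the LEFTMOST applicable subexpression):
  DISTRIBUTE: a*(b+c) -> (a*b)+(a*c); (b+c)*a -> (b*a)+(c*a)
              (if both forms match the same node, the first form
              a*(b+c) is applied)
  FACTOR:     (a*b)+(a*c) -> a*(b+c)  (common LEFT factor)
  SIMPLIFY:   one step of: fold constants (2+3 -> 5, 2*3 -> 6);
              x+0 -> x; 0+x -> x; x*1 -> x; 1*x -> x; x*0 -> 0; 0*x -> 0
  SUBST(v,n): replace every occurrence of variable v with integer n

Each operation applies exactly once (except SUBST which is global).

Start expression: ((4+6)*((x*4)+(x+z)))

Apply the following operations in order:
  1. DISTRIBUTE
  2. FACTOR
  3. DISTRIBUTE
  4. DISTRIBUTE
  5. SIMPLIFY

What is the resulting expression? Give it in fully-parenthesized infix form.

Answer: (((4*(x*4))+(6*(x*4)))+(10*(x+z)))

Derivation:
Start: ((4+6)*((x*4)+(x+z)))
Apply DISTRIBUTE at root (target: ((4+6)*((x*4)+(x+z)))): ((4+6)*((x*4)+(x+z))) -> (((4+6)*(x*4))+((4+6)*(x+z)))
Apply FACTOR at root (target: (((4+6)*(x*4))+((4+6)*(x+z)))): (((4+6)*(x*4))+((4+6)*(x+z))) -> ((4+6)*((x*4)+(x+z)))
Apply DISTRIBUTE at root (target: ((4+6)*((x*4)+(x+z)))): ((4+6)*((x*4)+(x+z))) -> (((4+6)*(x*4))+((4+6)*(x+z)))
Apply DISTRIBUTE at L (target: ((4+6)*(x*4))): (((4+6)*(x*4))+((4+6)*(x+z))) -> (((4*(x*4))+(6*(x*4)))+((4+6)*(x+z)))
Apply SIMPLIFY at RL (target: (4+6)): (((4*(x*4))+(6*(x*4)))+((4+6)*(x+z))) -> (((4*(x*4))+(6*(x*4)))+(10*(x+z)))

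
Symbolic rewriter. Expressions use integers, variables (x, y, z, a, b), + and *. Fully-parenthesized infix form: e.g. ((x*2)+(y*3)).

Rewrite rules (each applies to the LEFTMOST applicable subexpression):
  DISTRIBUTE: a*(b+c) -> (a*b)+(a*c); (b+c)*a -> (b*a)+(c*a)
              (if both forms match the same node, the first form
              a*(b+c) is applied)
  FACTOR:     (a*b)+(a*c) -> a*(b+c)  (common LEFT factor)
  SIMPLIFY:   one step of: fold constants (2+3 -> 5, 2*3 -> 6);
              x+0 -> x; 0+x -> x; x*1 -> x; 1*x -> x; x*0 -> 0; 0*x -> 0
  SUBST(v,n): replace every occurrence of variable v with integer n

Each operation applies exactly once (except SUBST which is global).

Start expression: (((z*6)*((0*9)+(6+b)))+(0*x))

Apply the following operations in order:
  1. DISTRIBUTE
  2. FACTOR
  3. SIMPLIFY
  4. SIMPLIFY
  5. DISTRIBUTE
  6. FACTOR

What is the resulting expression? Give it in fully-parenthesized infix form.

Answer: (((z*6)*(6+b))+(0*x))

Derivation:
Start: (((z*6)*((0*9)+(6+b)))+(0*x))
Apply DISTRIBUTE at L (target: ((z*6)*((0*9)+(6+b)))): (((z*6)*((0*9)+(6+b)))+(0*x)) -> ((((z*6)*(0*9))+((z*6)*(6+b)))+(0*x))
Apply FACTOR at L (target: (((z*6)*(0*9))+((z*6)*(6+b)))): ((((z*6)*(0*9))+((z*6)*(6+b)))+(0*x)) -> (((z*6)*((0*9)+(6+b)))+(0*x))
Apply SIMPLIFY at LRL (target: (0*9)): (((z*6)*((0*9)+(6+b)))+(0*x)) -> (((z*6)*(0+(6+b)))+(0*x))
Apply SIMPLIFY at LR (target: (0+(6+b))): (((z*6)*(0+(6+b)))+(0*x)) -> (((z*6)*(6+b))+(0*x))
Apply DISTRIBUTE at L (target: ((z*6)*(6+b))): (((z*6)*(6+b))+(0*x)) -> ((((z*6)*6)+((z*6)*b))+(0*x))
Apply FACTOR at L (target: (((z*6)*6)+((z*6)*b))): ((((z*6)*6)+((z*6)*b))+(0*x)) -> (((z*6)*(6+b))+(0*x))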